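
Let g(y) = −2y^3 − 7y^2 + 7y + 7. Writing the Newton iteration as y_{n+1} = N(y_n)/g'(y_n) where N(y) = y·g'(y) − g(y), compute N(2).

−67

g'(y) = −6y^2 − 14y + 7.
N(y) = y·g'(y) − g(y) = y·(−6y^2 − 14y + 7) − (−2y^3 − 7y^2 + 7y + 7) = −4y^3 − 7y^2 − 7.
N(2) = −67.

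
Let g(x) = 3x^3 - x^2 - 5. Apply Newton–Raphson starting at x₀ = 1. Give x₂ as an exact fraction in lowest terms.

g'(x) = 9x^2 - 2x.
g(1) = -3, g'(1) = 7, so x₁ = 1 - (-3)/7 = 10/7.
g(10/7) = 585/343, g'(10/7) = 760/49, so x₂ = (10/7) - (585/343)/(760/49) = 1403/1064.

1403/1064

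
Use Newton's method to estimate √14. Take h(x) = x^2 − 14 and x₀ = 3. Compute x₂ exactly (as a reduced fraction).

1033/276

h'(x) = 2x.
h(3) = −5, h'(3) = 6, so x₁ = 3 − (−5)/6 = 23/6.
h(23/6) = 25/36, h'(23/6) = 23/3, so x₂ = (23/6) − (25/36)/(23/3) = 1033/276.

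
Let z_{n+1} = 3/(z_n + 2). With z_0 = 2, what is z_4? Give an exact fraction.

102/101

z_1 = 3/(2 + 2) = 3/4.
z_2 = 3/(3/4 + 2) = 12/11.
z_3 = 3/(12/11 + 2) = 33/34.
z_4 = 3/(33/34 + 2) = 102/101.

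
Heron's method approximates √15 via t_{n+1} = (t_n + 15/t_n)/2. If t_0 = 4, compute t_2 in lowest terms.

t_1 = (4 + 15/4)/2 = 31/8.
t_2 = (31/8 + 15/(31/8))/2 = 1921/496.

1921/496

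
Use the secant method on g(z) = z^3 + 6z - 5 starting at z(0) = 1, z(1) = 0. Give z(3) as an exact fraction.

245/319

g(1) = 2, g(0) = -5. z(2) = 0 - (-5)·(0 - 1)/((-5) - 2) = 5/7.
g(0) = -5, g(5/7) = -120/343. z(3) = (5/7) - (-120/343)·((5/7) - 0)/((-120/343) - (-5)) = 245/319.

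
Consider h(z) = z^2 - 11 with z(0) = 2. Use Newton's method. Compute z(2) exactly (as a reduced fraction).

h'(z) = 2z.
h(2) = -7, h'(2) = 4, so z(1) = 2 - (-7)/4 = 15/4.
h(15/4) = 49/16, h'(15/4) = 15/2, so z(2) = (15/4) - (49/16)/(15/2) = 401/120.

401/120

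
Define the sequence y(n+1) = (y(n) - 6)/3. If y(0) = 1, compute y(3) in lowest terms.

y(1) = (1 - 6)/3 = -5/3.
y(2) = ((-5/3) - 6)/3 = -23/9.
y(3) = ((-23/9) - 6)/3 = -77/27.

-77/27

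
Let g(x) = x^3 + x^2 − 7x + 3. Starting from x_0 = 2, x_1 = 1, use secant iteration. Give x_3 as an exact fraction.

g(2) = 1, g(1) = −2. x_2 = 1 − (−2)·(1 − 2)/((−2) − 1) = 5/3.
g(1) = −2, g(5/3) = −34/27. x_3 = (5/3) − (−34/27)·((5/3) − 1)/((−34/27) − (−2)) = 14/5.

14/5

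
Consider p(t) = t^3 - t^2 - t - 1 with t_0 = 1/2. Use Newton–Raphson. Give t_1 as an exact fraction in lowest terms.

p'(t) = 3t^2 - 2t - 1.
p(1/2) = -13/8, p'(1/2) = -5/4, so t_1 = (1/2) - (-13/8)/(-5/4) = -4/5.

-4/5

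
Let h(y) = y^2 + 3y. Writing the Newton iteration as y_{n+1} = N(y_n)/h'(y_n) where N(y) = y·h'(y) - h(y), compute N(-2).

h'(y) = 2y + 3.
N(y) = y·h'(y) - h(y) = y·(2y + 3) - (y^2 + 3y) = y^2.
N(-2) = 4.

4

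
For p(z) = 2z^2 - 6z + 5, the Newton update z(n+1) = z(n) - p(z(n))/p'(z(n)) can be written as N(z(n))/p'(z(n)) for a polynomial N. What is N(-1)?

-3

p'(z) = 4z - 6.
N(z) = z·p'(z) - p(z) = z·(4z - 6) - (2z^2 - 6z + 5) = 2z^2 - 5.
N(-1) = -3.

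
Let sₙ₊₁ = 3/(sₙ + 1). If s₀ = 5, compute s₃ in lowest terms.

s₁ = 3/(5 + 1) = 1/2.
s₂ = 3/(1/2 + 1) = 2.
s₃ = 3/(2 + 1) = 1.

1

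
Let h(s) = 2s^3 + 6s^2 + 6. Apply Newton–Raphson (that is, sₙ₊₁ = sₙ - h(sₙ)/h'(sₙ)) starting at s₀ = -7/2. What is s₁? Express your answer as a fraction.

h'(s) = 6s^2 + 12s.
h(-7/2) = -25/4, h'(-7/2) = 63/2, so s₁ = (-7/2) - (-25/4)/(63/2) = -208/63.

-208/63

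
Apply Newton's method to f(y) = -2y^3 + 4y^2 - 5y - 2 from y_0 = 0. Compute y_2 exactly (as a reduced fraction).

f'(y) = -6y^2 + 8y - 5.
f(0) = -2, f'(0) = -5, so y_1 = 0 - (-2)/(-5) = -2/5.
f(-2/5) = 96/125, f'(-2/5) = -229/25, so y_2 = (-2/5) - (96/125)/(-229/25) = -362/1145.

-362/1145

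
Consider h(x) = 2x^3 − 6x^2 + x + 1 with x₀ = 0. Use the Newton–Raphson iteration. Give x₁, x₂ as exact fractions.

x₁ = −1, x₂ = −11/19

h'(x) = 6x^2 − 12x + 1.
h(0) = 1, h'(0) = 1, so x₁ = 0 − 1/1 = −1.
h(−1) = −8, h'(−1) = 19, so x₂ = (−1) − (−8)/19 = −11/19.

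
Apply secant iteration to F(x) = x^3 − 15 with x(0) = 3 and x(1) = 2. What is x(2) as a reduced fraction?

45/19

F(3) = 12, F(2) = −7. x(2) = 2 − (−7)·(2 − 3)/((−7) − 12) = 45/19.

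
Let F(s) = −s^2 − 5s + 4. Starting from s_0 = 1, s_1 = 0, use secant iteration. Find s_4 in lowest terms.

228/325

F(1) = −2, F(0) = 4. s_2 = 0 − 4·(0 − 1)/(4 − (−2)) = 2/3.
F(0) = 4, F(2/3) = 2/9. s_3 = (2/3) − (2/9)·((2/3) − 0)/((2/9) − 4) = 12/17.
F(2/3) = 2/9, F(12/17) = −8/289. s_4 = (12/17) − (−8/289)·((12/17) − (2/3))/((−8/289) − (2/9)) = 228/325.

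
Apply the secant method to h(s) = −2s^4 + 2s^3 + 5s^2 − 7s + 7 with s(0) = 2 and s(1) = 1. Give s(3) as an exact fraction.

1909/629

h(2) = −3, h(1) = 5. s(2) = 1 − 5·(1 − 2)/(5 − (−3)) = 13/8.
h(1) = 5, h(13/8) = 7095/2048. s(3) = (13/8) − (7095/2048)·((13/8) − 1)/((7095/2048) − 5) = 1909/629.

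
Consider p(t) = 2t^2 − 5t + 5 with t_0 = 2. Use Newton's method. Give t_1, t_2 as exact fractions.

t_1 = 1, t_2 = 3

p'(t) = 4t − 5.
p(2) = 3, p'(2) = 3, so t_1 = 2 − 3/3 = 1.
p(1) = 2, p'(1) = −1, so t_2 = 1 − 2/(−1) = 3.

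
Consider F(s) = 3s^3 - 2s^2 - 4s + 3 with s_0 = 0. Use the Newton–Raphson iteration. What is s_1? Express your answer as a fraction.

3/4

F'(s) = 9s^2 - 4s - 4.
F(0) = 3, F'(0) = -4, so s_1 = 0 - 3/(-4) = 3/4.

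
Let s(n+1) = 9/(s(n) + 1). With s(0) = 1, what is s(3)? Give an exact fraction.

s(1) = 9/(1 + 1) = 9/2.
s(2) = 9/(9/2 + 1) = 18/11.
s(3) = 9/(18/11 + 1) = 99/29.

99/29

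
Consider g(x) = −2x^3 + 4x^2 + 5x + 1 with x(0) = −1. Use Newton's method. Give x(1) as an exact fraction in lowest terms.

g'(x) = −6x^2 + 8x + 5.
g(−1) = 2, g'(−1) = −9, so x(1) = (−1) − 2/(−9) = −7/9.

−7/9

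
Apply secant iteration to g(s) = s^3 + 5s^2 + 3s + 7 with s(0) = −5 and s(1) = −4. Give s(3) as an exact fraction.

−2381/505

g(−5) = −8, g(−4) = 11. s(2) = (−4) − 11·((−4) − (−5))/(11 − (−8)) = −87/19.
g(−4) = 11, g(−87/19) = 14344/6859. s(3) = (−87/19) − (14344/6859)·((−87/19) − (−4))/((14344/6859) − 11) = −2381/505.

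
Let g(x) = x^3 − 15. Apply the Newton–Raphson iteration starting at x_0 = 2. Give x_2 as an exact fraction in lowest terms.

g'(x) = 3x^2.
g(2) = −7, g'(2) = 12, so x_1 = 2 − (−7)/12 = 31/12.
g(31/12) = 3871/1728, g'(31/12) = 961/48, so x_2 = (31/12) − (3871/1728)/(961/48) = 42751/17298.

42751/17298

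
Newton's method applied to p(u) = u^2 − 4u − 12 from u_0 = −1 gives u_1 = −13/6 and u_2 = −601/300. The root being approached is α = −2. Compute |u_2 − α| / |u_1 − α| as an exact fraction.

u_1 − α = −13/6 − (−2) = −13/6 + 2 = −1/6, so |u_1 − α| = 1/6.
u_2 − α = −601/300 − (−2) = −601/300 + 2 = −1/300, so |u_2 − α| = 1/300.
Ratio = (1/300) / (1/6) = 1/50.

1/50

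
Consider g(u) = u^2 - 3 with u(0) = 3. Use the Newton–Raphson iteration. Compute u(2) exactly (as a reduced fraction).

g'(u) = 2u.
g(3) = 6, g'(3) = 6, so u(1) = 3 - 6/6 = 2.
g(2) = 1, g'(2) = 4, so u(2) = 2 - 1/4 = 7/4.

7/4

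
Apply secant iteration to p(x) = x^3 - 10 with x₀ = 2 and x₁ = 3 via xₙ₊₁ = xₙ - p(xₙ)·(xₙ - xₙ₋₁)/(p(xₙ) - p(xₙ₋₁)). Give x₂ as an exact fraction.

p(2) = -2, p(3) = 17. x₂ = 3 - 17·(3 - 2)/(17 - (-2)) = 40/19.

40/19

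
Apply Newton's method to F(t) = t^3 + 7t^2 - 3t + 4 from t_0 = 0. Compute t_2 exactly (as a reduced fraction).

356/567

F'(t) = 3t^2 + 14t - 3.
F(0) = 4, F'(0) = -3, so t_1 = 0 - 4/(-3) = 4/3.
F(4/3) = 400/27, F'(4/3) = 21, so t_2 = (4/3) - (400/27)/21 = 356/567.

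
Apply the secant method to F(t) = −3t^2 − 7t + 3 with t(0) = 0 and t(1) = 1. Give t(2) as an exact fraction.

3/10

F(0) = 3, F(1) = −7. t(2) = 1 − (−7)·(1 − 0)/((−7) − 3) = 3/10.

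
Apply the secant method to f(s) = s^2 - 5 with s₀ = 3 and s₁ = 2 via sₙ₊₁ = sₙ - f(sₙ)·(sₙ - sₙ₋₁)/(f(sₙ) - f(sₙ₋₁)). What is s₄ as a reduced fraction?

f(3) = 4, f(2) = -1. s₂ = 2 - (-1)·(2 - 3)/((-1) - 4) = 11/5.
f(2) = -1, f(11/5) = -4/25. s₃ = (11/5) - (-4/25)·((11/5) - 2)/((-4/25) - (-1)) = 47/21.
f(11/5) = -4/25, f(47/21) = 4/441. s₄ = (47/21) - (4/441)·((47/21) - (11/5))/((4/441) - (-4/25)) = 521/233.

521/233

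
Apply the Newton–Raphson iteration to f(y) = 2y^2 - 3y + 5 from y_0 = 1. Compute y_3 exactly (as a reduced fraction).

f'(y) = 4y - 3.
f(1) = 4, f'(1) = 1, so y_1 = 1 - 4/1 = -3.
f(-3) = 32, f'(-3) = -15, so y_2 = (-3) - 32/(-15) = -13/15.
f(-13/15) = 2048/225, f'(-13/15) = -97/15, so y_3 = (-13/15) - (2048/225)/(-97/15) = 787/1455.

787/1455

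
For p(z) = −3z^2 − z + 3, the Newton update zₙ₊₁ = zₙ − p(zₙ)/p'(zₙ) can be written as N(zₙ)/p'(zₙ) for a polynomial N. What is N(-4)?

−51

p'(z) = −6z − 1.
N(z) = z·p'(z) − p(z) = z·(−6z − 1) − (−3z^2 − z + 3) = −3z^2 − 3.
N(-4) = −51.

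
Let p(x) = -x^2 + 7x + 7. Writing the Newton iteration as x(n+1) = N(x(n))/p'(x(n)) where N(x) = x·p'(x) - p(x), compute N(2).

p'(x) = -2x + 7.
N(x) = x·p'(x) - p(x) = x·(-2x + 7) - (-x^2 + 7x + 7) = -x^2 - 7.
N(2) = -11.

-11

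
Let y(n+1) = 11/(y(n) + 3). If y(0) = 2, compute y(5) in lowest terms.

y(1) = 11/(2 + 3) = 11/5.
y(2) = 11/(11/5 + 3) = 55/26.
y(3) = 11/(55/26 + 3) = 286/133.
y(4) = 11/(286/133 + 3) = 1463/685.
y(5) = 11/(1463/685 + 3) = 7535/3518.

7535/3518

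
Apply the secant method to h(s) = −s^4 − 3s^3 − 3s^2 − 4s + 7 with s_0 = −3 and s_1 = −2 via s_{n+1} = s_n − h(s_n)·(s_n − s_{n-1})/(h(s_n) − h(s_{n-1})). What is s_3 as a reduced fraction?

h(−3) = −8, h(−2) = 11. s_2 = (−2) − 11·((−2) − (−3))/(11 − (−8)) = −49/19.
h(−2) = 11, h(−49/19) = 597520/130321. s_3 = (−49/19) − (597520/130321)·((−49/19) − (−2))/((597520/130321) − 11) = −227451/76001.

−227451/76001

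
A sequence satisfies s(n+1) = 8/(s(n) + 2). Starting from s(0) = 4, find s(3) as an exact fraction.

20/11

s(1) = 8/(4 + 2) = 4/3.
s(2) = 8/(4/3 + 2) = 12/5.
s(3) = 8/(12/5 + 2) = 20/11.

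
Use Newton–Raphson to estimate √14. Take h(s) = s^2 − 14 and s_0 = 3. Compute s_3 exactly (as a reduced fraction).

2133553/570216

h'(s) = 2s.
h(3) = −5, h'(3) = 6, so s_1 = 3 − (−5)/6 = 23/6.
h(23/6) = 25/36, h'(23/6) = 23/3, so s_2 = (23/6) − (25/36)/(23/3) = 1033/276.
h(1033/276) = 625/76176, h'(1033/276) = 1033/138, so s_3 = (1033/276) − (625/76176)/(1033/138) = 2133553/570216.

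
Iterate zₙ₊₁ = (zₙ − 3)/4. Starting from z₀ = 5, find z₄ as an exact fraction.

z₁ = (5 − 3)/4 = 1/2.
z₂ = ((1/2) − 3)/4 = −5/8.
z₃ = ((−5/8) − 3)/4 = −29/32.
z₄ = ((−29/32) − 3)/4 = −125/128.

−125/128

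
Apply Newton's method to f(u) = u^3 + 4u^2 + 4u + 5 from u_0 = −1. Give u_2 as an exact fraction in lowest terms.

f'(u) = 3u^2 + 8u + 4.
f(−1) = 4, f'(−1) = −1, so u_1 = (−1) − 4/(−1) = 3.
f(3) = 80, f'(3) = 55, so u_2 = 3 − 80/55 = 17/11.

17/11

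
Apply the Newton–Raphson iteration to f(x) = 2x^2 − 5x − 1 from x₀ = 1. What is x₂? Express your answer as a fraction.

f'(x) = 4x − 5.
f(1) = −4, f'(1) = −1, so x₁ = 1 − (−4)/(−1) = −3.
f(−3) = 32, f'(−3) = −17, so x₂ = (−3) − 32/(−17) = −19/17.

−19/17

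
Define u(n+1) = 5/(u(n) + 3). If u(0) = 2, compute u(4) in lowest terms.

u(1) = 5/(2 + 3) = 1.
u(2) = 5/(1 + 3) = 5/4.
u(3) = 5/(5/4 + 3) = 20/17.
u(4) = 5/(20/17 + 3) = 85/71.

85/71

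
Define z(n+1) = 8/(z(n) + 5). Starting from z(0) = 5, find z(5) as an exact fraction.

z(1) = 8/(5 + 5) = 4/5.
z(2) = 8/(4/5 + 5) = 40/29.
z(3) = 8/(40/29 + 5) = 232/185.
z(4) = 8/(232/185 + 5) = 1480/1157.
z(5) = 8/(1480/1157 + 5) = 9256/7265.

9256/7265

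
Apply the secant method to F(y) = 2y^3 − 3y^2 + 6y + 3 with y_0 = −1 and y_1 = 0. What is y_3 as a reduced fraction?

−121/281

F(−1) = −8, F(0) = 3. y_2 = 0 − 3·(0 − (−1))/(3 − (−8)) = −3/11.
F(0) = 3, F(−3/11) = 1464/1331. y_3 = (−3/11) − (1464/1331)·((−3/11) − 0)/((1464/1331) − 3) = −121/281.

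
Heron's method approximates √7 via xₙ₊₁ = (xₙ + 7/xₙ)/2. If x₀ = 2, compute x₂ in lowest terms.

x₁ = (2 + 7/2)/2 = 11/4.
x₂ = (11/4 + 7/(11/4))/2 = 233/88.

233/88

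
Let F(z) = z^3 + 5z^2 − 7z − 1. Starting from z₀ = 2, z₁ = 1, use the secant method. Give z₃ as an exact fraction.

1022/797

F(2) = 13, F(1) = −2. z₂ = 1 − (−2)·(1 − 2)/((−2) − 13) = 17/15.
F(1) = −2, F(17/15) = −3562/3375. z₃ = (17/15) − (−3562/3375)·((17/15) − 1)/((−3562/3375) − (−2)) = 1022/797.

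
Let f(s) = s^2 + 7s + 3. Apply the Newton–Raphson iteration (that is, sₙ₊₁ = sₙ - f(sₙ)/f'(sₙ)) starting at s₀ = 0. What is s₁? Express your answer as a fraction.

f'(s) = 2s + 7.
f(0) = 3, f'(0) = 7, so s₁ = 0 - 3/7 = -3/7.

-3/7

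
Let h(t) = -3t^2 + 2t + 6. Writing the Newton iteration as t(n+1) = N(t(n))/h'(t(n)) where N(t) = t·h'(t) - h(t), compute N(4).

h'(t) = -6t + 2.
N(t) = t·h'(t) - h(t) = t·(-6t + 2) - (-3t^2 + 2t + 6) = -3t^2 - 6.
N(4) = -54.

-54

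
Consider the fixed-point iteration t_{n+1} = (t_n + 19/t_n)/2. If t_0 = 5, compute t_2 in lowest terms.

t_1 = (5 + 19/5)/2 = 22/5.
t_2 = (22/5 + 19/(22/5))/2 = 959/220.

959/220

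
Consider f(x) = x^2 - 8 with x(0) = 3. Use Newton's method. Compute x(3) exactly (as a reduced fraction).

665857/235416

f'(x) = 2x.
f(3) = 1, f'(3) = 6, so x(1) = 3 - 1/6 = 17/6.
f(17/6) = 1/36, f'(17/6) = 17/3, so x(2) = (17/6) - (1/36)/(17/3) = 577/204.
f(577/204) = 1/41616, f'(577/204) = 577/102, so x(3) = (577/204) - (1/41616)/(577/102) = 665857/235416.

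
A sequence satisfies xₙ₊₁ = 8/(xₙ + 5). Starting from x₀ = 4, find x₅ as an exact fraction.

x₁ = 8/(4 + 5) = 8/9.
x₂ = 8/(8/9 + 5) = 72/53.
x₃ = 8/(72/53 + 5) = 424/337.
x₄ = 8/(424/337 + 5) = 2696/2109.
x₅ = 8/(2696/2109 + 5) = 16872/13241.

16872/13241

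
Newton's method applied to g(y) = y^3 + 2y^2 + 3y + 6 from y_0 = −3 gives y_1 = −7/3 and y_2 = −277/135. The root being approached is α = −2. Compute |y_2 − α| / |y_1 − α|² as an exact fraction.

7/15

y_1 − α = −7/3 − (−2) = −7/3 + 2 = −1/3, so |y_1 − α| = 1/3.
y_2 − α = −277/135 − (−2) = −277/135 + 2 = −7/135, so |y_2 − α| = 7/135.
|y_1 − α|² = 1/9.
Ratio = (7/135) / (1/9) = 7/15.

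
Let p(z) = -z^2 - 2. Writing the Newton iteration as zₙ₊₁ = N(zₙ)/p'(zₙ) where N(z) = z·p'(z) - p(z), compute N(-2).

-2

p'(z) = -2z.
N(z) = z·p'(z) - p(z) = z·(-2z) - (-z^2 - 2) = -z^2 + 2.
N(-2) = -2.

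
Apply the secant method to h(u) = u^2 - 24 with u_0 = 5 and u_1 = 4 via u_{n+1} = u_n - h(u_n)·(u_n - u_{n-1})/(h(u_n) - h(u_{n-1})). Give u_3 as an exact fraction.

h(5) = 1, h(4) = -8. u_2 = 4 - (-8)·(4 - 5)/((-8) - 1) = 44/9.
h(4) = -8, h(44/9) = -8/81. u_3 = (44/9) - (-8/81)·((44/9) - 4)/((-8/81) - (-8)) = 49/10.

49/10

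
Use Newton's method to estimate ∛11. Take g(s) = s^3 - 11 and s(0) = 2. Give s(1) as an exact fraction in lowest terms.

9/4

g'(s) = 3s^2.
g(2) = -3, g'(2) = 12, so s(1) = 2 - (-3)/12 = 9/4.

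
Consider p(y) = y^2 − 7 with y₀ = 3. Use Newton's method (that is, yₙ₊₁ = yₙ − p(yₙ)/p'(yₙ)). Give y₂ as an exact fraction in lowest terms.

p'(y) = 2y.
p(3) = 2, p'(3) = 6, so y₁ = 3 − 2/6 = 8/3.
p(8/3) = 1/9, p'(8/3) = 16/3, so y₂ = (8/3) − (1/9)/(16/3) = 127/48.

127/48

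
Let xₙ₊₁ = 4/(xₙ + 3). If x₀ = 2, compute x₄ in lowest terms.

x₁ = 4/(2 + 3) = 4/5.
x₂ = 4/(4/5 + 3) = 20/19.
x₃ = 4/(20/19 + 3) = 76/77.
x₄ = 4/(76/77 + 3) = 308/307.

308/307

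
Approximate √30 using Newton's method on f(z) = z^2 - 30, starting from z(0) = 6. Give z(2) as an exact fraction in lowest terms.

241/44

f'(z) = 2z.
f(6) = 6, f'(6) = 12, so z(1) = 6 - 6/12 = 11/2.
f(11/2) = 1/4, f'(11/2) = 11, so z(2) = (11/2) - (1/4)/11 = 241/44.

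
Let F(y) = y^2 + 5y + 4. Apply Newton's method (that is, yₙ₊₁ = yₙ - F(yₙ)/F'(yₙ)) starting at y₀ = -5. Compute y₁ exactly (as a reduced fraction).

-21/5

F'(y) = 2y + 5.
F(-5) = 4, F'(-5) = -5, so y₁ = (-5) - 4/(-5) = -21/5.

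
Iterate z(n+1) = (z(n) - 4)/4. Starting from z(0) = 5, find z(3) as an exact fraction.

z(1) = (5 - 4)/4 = 1/4.
z(2) = ((1/4) - 4)/4 = -15/16.
z(3) = ((-15/16) - 4)/4 = -79/64.

-79/64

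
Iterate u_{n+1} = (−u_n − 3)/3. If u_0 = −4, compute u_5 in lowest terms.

u_1 = (−(−4) − 3)/3 = 1/3.
u_2 = (−(1/3) − 3)/3 = −10/9.
u_3 = (−(−10/9) − 3)/3 = −17/27.
u_4 = (−(−17/27) − 3)/3 = −64/81.
u_5 = (−(−64/81) − 3)/3 = −179/243.

−179/243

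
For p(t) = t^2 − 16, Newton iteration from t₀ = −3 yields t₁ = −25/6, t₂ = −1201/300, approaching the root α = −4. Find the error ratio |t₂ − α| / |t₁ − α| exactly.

1/50

t₁ − α = −25/6 − (−4) = −25/6 + 4 = −1/6, so |t₁ − α| = 1/6.
t₂ − α = −1201/300 − (−4) = −1201/300 + 4 = −1/300, so |t₂ − α| = 1/300.
Ratio = (1/300) / (1/6) = 1/50.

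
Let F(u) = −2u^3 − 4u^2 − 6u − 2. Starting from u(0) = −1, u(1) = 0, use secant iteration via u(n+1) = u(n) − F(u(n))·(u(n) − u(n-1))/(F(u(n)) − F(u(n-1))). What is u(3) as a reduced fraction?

F(−1) = 2, F(0) = −2. u(2) = 0 − (−2)·(0 − (−1))/((−2) − 2) = −1/2.
F(0) = −2, F(−1/2) = 1/4. u(3) = (−1/2) − (1/4)·((−1/2) − 0)/((1/4) − (−2)) = −4/9.

−4/9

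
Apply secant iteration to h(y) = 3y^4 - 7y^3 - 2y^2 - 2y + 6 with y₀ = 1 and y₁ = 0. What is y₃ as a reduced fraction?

384/395

h(1) = -2, h(0) = 6. y₂ = 0 - 6·(0 - 1)/(6 - (-2)) = 3/4.
h(0) = 6, h(3/4) = 351/256. y₃ = (3/4) - (351/256)·((3/4) - 0)/((351/256) - 6) = 384/395.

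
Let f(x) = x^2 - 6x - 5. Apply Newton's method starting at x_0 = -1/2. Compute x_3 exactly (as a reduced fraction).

f'(x) = 2x - 6.
f(-1/2) = -7/4, f'(-1/2) = -7, so x_1 = (-1/2) - (-7/4)/(-7) = -3/4.
f(-3/4) = 1/16, f'(-3/4) = -15/2, so x_2 = (-3/4) - (1/16)/(-15/2) = -89/120.
f(-89/120) = 1/14400, f'(-89/120) = -449/60, so x_3 = (-89/120) - (1/14400)/(-449/60) = -79921/107760.

-79921/107760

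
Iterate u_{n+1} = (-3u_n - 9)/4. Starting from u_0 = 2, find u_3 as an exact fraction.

u_1 = (-3·2 - 9)/4 = -15/4.
u_2 = (-3·(-15/4) - 9)/4 = 9/16.
u_3 = (-3·(9/16) - 9)/4 = -171/64.

-171/64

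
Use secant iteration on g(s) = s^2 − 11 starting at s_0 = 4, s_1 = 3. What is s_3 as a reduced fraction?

g(4) = 5, g(3) = −2. s_2 = 3 − (−2)·(3 − 4)/((−2) − 5) = 23/7.
g(3) = −2, g(23/7) = −10/49. s_3 = (23/7) − (−10/49)·((23/7) − 3)/((−10/49) − (−2)) = 73/22.

73/22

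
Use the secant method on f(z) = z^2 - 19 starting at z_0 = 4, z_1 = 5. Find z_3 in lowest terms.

61/14

f(4) = -3, f(5) = 6. z_2 = 5 - 6·(5 - 4)/(6 - (-3)) = 13/3.
f(5) = 6, f(13/3) = -2/9. z_3 = (13/3) - (-2/9)·((13/3) - 5)/((-2/9) - 6) = 61/14.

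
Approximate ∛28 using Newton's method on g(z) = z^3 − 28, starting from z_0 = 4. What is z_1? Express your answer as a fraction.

g'(z) = 3z^2.
g(4) = 36, g'(4) = 48, so z_1 = 4 − 36/48 = 13/4.

13/4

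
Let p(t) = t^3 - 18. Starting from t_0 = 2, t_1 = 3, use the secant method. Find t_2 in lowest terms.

p(2) = -10, p(3) = 9. t_2 = 3 - 9·(3 - 2)/(9 - (-10)) = 48/19.

48/19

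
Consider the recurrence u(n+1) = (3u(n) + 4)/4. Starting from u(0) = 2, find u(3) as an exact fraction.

u(1) = (3·2 + 4)/4 = 5/2.
u(2) = (3·(5/2) + 4)/4 = 23/8.
u(3) = (3·(23/8) + 4)/4 = 101/32.

101/32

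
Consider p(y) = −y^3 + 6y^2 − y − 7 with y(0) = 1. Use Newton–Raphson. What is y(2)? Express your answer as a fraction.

3365/2516

p'(y) = −3y^2 + 12y − 1.
p(1) = −3, p'(1) = 8, so y(1) = 1 − (−3)/8 = 11/8.
p(11/8) = 189/512, p'(11/8) = 629/64, so y(2) = (11/8) − (189/512)/(629/64) = 3365/2516.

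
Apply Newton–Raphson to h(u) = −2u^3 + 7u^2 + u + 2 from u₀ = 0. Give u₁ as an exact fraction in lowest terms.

h'(u) = −6u^2 + 14u + 1.
h(0) = 2, h'(0) = 1, so u₁ = 0 − 2/1 = −2.

−2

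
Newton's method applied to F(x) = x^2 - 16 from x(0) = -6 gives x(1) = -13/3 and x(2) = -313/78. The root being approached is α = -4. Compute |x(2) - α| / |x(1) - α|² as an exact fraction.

x(1) - α = -13/3 - (-4) = -13/3 + 4 = -1/3, so |x(1) - α| = 1/3.
x(2) - α = -313/78 - (-4) = -313/78 + 4 = -1/78, so |x(2) - α| = 1/78.
|x(1) - α|² = 1/9.
Ratio = (1/78) / (1/9) = 3/26.

3/26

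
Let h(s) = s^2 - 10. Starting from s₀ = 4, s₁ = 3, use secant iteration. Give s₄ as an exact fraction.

3001/949

h(4) = 6, h(3) = -1. s₂ = 3 - (-1)·(3 - 4)/((-1) - 6) = 22/7.
h(3) = -1, h(22/7) = -6/49. s₃ = (22/7) - (-6/49)·((22/7) - 3)/((-6/49) - (-1)) = 136/43.
h(22/7) = -6/49, h(136/43) = 6/1849. s₄ = (136/43) - (6/1849)·((136/43) - (22/7))/((6/1849) - (-6/49)) = 3001/949.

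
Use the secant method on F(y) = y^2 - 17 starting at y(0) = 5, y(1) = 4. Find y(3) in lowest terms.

301/73

F(5) = 8, F(4) = -1. y(2) = 4 - (-1)·(4 - 5)/((-1) - 8) = 37/9.
F(4) = -1, F(37/9) = -8/81. y(3) = (37/9) - (-8/81)·((37/9) - 4)/((-8/81) - (-1)) = 301/73.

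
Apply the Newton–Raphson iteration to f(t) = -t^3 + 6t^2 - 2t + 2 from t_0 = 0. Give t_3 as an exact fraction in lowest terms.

f'(t) = -3t^2 + 12t - 2.
f(0) = 2, f'(0) = -2, so t_1 = 0 - 2/(-2) = 1.
f(1) = 5, f'(1) = 7, so t_2 = 1 - 5/7 = 2/7.
f(2/7) = 650/343, f'(2/7) = 58/49, so t_3 = (2/7) - (650/343)/(58/49) = -267/203.

-267/203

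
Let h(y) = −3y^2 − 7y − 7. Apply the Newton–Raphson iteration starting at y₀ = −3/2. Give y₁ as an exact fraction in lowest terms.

h'(y) = −6y − 7.
h(−3/2) = −13/4, h'(−3/2) = 2, so y₁ = (−3/2) − (−13/4)/2 = 1/8.

1/8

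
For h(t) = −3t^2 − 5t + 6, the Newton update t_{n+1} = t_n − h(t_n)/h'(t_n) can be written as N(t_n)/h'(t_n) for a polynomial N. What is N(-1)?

−9

h'(t) = −6t − 5.
N(t) = t·h'(t) − h(t) = t·(−6t − 5) − (−3t^2 − 5t + 6) = −3t^2 − 6.
N(-1) = −9.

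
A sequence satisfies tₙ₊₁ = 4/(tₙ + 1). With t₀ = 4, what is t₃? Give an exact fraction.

36/29

t₁ = 4/(4 + 1) = 4/5.
t₂ = 4/(4/5 + 1) = 20/9.
t₃ = 4/(20/9 + 1) = 36/29.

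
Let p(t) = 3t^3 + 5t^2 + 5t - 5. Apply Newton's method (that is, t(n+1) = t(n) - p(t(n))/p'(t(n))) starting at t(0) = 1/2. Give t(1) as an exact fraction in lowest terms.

p'(t) = 9t^2 + 10t + 5.
p(1/2) = -7/8, p'(1/2) = 49/4, so t(1) = (1/2) - (-7/8)/(49/4) = 4/7.

4/7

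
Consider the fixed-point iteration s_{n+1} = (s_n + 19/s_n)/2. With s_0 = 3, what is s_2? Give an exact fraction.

367/84

s_1 = (3 + 19/3)/2 = 14/3.
s_2 = (14/3 + 19/(14/3))/2 = 367/84.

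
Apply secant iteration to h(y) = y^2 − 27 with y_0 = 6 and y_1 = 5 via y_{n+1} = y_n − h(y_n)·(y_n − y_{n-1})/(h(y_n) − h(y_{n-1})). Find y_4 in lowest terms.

11073/2131

h(6) = 9, h(5) = −2. y_2 = 5 − (−2)·(5 − 6)/((−2) − 9) = 57/11.
h(5) = −2, h(57/11) = −18/121. y_3 = (57/11) − (−18/121)·((57/11) − 5)/((−18/121) − (−2)) = 291/56.
h(57/11) = −18/121, h(291/56) = 9/3136. y_4 = (291/56) − (9/3136)·((291/56) − (57/11))/((9/3136) − (−18/121)) = 11073/2131.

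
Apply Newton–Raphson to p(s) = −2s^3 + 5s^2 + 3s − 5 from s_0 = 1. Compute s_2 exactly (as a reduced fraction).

p'(s) = −6s^2 + 10s + 3.
p(1) = 1, p'(1) = 7, so s_1 = 1 − 1/7 = 6/7.
p(6/7) = −5/343, p'(6/7) = 351/49, so s_2 = (6/7) − (−5/343)/(351/49) = 2111/2457.

2111/2457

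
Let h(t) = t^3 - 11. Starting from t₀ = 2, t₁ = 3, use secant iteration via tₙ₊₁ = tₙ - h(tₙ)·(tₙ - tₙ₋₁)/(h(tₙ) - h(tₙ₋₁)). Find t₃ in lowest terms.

16025/7267

h(2) = -3, h(3) = 16. t₂ = 3 - 16·(3 - 2)/(16 - (-3)) = 41/19.
h(3) = 16, h(41/19) = -6528/6859. t₃ = (41/19) - (-6528/6859)·((41/19) - 3)/((-6528/6859) - 16) = 16025/7267.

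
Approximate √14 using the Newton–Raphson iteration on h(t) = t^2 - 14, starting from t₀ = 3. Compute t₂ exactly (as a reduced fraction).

1033/276

h'(t) = 2t.
h(3) = -5, h'(3) = 6, so t₁ = 3 - (-5)/6 = 23/6.
h(23/6) = 25/36, h'(23/6) = 23/3, so t₂ = (23/6) - (25/36)/(23/3) = 1033/276.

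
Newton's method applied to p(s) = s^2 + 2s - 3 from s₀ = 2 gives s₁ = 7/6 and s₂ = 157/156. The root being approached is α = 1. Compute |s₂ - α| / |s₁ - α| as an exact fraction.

s₁ - α = 7/6 - 1 = 1/6, so |s₁ - α| = 1/6.
s₂ - α = 157/156 - 1 = 1/156, so |s₂ - α| = 1/156.
Ratio = (1/156) / (1/6) = 1/26.

1/26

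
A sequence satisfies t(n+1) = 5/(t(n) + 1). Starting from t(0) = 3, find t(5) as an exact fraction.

370/219

t(1) = 5/(3 + 1) = 5/4.
t(2) = 5/(5/4 + 1) = 20/9.
t(3) = 5/(20/9 + 1) = 45/29.
t(4) = 5/(45/29 + 1) = 145/74.
t(5) = 5/(145/74 + 1) = 370/219.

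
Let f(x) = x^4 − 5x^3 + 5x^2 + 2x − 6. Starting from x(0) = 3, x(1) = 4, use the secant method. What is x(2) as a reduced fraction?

10/3

f(3) = −9, f(4) = 18. x(2) = 4 − 18·(4 − 3)/(18 − (−9)) = 10/3.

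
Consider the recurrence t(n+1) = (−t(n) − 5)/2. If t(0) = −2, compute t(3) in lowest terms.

−13/8

t(1) = (−(−2) − 5)/2 = −3/2.
t(2) = (−(−3/2) − 5)/2 = −7/4.
t(3) = (−(−7/4) − 5)/2 = −13/8.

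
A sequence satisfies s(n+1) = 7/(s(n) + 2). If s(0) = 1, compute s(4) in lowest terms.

329/185

s(1) = 7/(1 + 2) = 7/3.
s(2) = 7/(7/3 + 2) = 21/13.
s(3) = 7/(21/13 + 2) = 91/47.
s(4) = 7/(91/47 + 2) = 329/185.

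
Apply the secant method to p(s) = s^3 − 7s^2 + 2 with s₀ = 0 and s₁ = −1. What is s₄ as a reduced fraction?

−1149857/2033249

p(0) = 2, p(−1) = −6. s₂ = (−1) − (−6)·((−1) − 0)/((−6) − 2) = −1/4.
p(−1) = −6, p(−1/4) = 99/64. s₃ = (−1/4) − (99/64)·((−1/4) − (−1))/((99/64) − (−6)) = −65/161.
p(−1/4) = 99/64, p(−65/161) = 3310362/4173281. s₄ = (−65/161) − (3310362/4173281)·((−65/161) − (−1/4))/((3310362/4173281) − (99/64)) = −1149857/2033249.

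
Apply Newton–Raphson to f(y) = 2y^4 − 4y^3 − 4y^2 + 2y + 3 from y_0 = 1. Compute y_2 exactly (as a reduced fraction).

f'(y) = 8y^3 − 12y^2 − 8y + 2.
f(1) = −1, f'(1) = −10, so y_1 = 1 − (−1)/(−10) = 9/10.
f(9/10) = −219/5000, f'(9/10) = −1136/125, so y_2 = (9/10) − (−219/5000)/(−1136/125) = 40677/45440.

40677/45440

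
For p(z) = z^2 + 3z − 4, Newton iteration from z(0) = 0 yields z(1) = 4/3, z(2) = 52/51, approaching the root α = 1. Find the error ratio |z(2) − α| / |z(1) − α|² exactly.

z(1) − α = 4/3 − 1 = 1/3, so |z(1) − α| = 1/3.
z(2) − α = 52/51 − 1 = 1/51, so |z(2) − α| = 1/51.
|z(1) − α|² = 1/9.
Ratio = (1/51) / (1/9) = 3/17.

3/17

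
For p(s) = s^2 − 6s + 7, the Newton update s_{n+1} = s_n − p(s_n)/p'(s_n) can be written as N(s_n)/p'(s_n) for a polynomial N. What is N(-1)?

−6

p'(s) = 2s − 6.
N(s) = s·p'(s) − p(s) = s·(2s − 6) − (s^2 − 6s + 7) = s^2 − 7.
N(-1) = −6.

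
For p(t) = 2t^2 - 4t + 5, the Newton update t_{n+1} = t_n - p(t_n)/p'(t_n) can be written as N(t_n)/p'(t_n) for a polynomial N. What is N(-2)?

p'(t) = 4t - 4.
N(t) = t·p'(t) - p(t) = t·(4t - 4) - (2t^2 - 4t + 5) = 2t^2 - 5.
N(-2) = 3.

3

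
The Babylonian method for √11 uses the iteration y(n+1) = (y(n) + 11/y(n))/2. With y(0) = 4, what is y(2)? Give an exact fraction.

y(1) = (4 + 11/4)/2 = 27/8.
y(2) = (27/8 + 11/(27/8))/2 = 1433/432.

1433/432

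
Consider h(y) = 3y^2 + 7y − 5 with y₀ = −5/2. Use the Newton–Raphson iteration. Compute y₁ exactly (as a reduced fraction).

−95/32

h'(y) = 6y + 7.
h(−5/2) = −15/4, h'(−5/2) = −8, so y₁ = (−5/2) − (−15/4)/(−8) = −95/32.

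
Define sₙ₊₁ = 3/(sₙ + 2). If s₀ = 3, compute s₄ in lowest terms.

s₁ = 3/(3 + 2) = 3/5.
s₂ = 3/(3/5 + 2) = 15/13.
s₃ = 3/(15/13 + 2) = 39/41.
s₄ = 3/(39/41 + 2) = 123/121.

123/121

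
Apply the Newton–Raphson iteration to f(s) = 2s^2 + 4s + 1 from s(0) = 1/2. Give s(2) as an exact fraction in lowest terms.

f'(s) = 4s + 4.
f(1/2) = 7/2, f'(1/2) = 6, so s(1) = (1/2) − (7/2)/6 = −1/12.
f(−1/12) = 49/72, f'(−1/12) = 11/3, so s(2) = (−1/12) − (49/72)/(11/3) = −71/264.

−71/264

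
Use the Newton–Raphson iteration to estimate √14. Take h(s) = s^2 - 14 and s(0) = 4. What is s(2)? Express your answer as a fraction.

449/120

h'(s) = 2s.
h(4) = 2, h'(4) = 8, so s(1) = 4 - 2/8 = 15/4.
h(15/4) = 1/16, h'(15/4) = 15/2, so s(2) = (15/4) - (1/16)/(15/2) = 449/120.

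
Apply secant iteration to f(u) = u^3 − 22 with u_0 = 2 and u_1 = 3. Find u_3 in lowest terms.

24946/8917

f(2) = −14, f(3) = 5. u_2 = 3 − 5·(3 − 2)/(5 − (−14)) = 52/19.
f(3) = 5, f(52/19) = −10290/6859. u_3 = (52/19) − (−10290/6859)·((52/19) − 3)/((−10290/6859) − 5) = 24946/8917.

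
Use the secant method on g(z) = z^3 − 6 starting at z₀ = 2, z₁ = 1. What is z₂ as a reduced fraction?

12/7

g(2) = 2, g(1) = −5. z₂ = 1 − (−5)·(1 − 2)/((−5) − 2) = 12/7.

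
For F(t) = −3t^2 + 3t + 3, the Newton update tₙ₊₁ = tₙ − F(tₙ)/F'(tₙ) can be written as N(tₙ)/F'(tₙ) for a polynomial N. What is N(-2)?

F'(t) = −6t + 3.
N(t) = t·F'(t) − F(t) = t·(−6t + 3) − (−3t^2 + 3t + 3) = −3t^2 − 3.
N(-2) = −15.

−15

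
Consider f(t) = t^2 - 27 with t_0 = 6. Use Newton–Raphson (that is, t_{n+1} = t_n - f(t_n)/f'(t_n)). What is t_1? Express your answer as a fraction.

f'(t) = 2t.
f(6) = 9, f'(6) = 12, so t_1 = 6 - 9/12 = 21/4.

21/4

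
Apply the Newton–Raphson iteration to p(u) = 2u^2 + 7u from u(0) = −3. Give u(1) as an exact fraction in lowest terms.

p'(u) = 4u + 7.
p(−3) = −3, p'(−3) = −5, so u(1) = (−3) − (−3)/(−5) = −18/5.

−18/5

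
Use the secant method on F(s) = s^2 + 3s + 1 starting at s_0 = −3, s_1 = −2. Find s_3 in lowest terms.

−8/3

F(−3) = 1, F(−2) = −1. s_2 = (−2) − (−1)·((−2) − (−3))/((−1) − 1) = −5/2.
F(−2) = −1, F(−5/2) = −1/4. s_3 = (−5/2) − (−1/4)·((−5/2) − (−2))/((−1/4) − (−1)) = −8/3.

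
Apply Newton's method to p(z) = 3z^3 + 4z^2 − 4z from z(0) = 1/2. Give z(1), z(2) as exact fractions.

p'(z) = 9z^2 + 8z − 4.
p(1/2) = −5/8, p'(1/2) = 9/4, so z(1) = (1/2) − (−5/8)/(9/4) = 7/9.
p(7/9) = 175/243, p'(7/9) = 23/3, so z(2) = (7/9) − (175/243)/(23/3) = 1274/1863.

z(1) = 7/9, z(2) = 1274/1863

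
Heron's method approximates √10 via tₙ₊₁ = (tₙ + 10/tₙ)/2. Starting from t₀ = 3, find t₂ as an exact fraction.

t₁ = (3 + 10/3)/2 = 19/6.
t₂ = (19/6 + 10/(19/6))/2 = 721/228.

721/228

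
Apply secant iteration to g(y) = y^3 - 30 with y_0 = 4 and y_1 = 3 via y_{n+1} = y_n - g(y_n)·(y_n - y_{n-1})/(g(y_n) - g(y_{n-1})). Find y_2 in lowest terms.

g(4) = 34, g(3) = -3. y_2 = 3 - (-3)·(3 - 4)/((-3) - 34) = 114/37.

114/37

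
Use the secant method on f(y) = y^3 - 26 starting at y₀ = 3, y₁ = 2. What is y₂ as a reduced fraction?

f(3) = 1, f(2) = -18. y₂ = 2 - (-18)·(2 - 3)/((-18) - 1) = 56/19.

56/19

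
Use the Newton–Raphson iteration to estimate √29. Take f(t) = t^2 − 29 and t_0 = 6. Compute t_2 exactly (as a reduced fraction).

8401/1560

f'(t) = 2t.
f(6) = 7, f'(6) = 12, so t_1 = 6 − 7/12 = 65/12.
f(65/12) = 49/144, f'(65/12) = 65/6, so t_2 = (65/12) − (49/144)/(65/6) = 8401/1560.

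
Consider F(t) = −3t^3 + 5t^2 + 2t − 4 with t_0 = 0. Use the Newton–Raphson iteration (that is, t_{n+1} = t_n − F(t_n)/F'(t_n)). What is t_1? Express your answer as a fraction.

2

F'(t) = −9t^2 + 10t + 2.
F(0) = −4, F'(0) = 2, so t_1 = 0 − (−4)/2 = 2.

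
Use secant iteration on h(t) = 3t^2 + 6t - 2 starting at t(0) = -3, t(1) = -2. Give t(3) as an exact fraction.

h(-3) = 7, h(-2) = -2. t(2) = (-2) - (-2)·((-2) - (-3))/((-2) - 7) = -20/9.
h(-2) = -2, h(-20/9) = -14/27. t(3) = (-20/9) - (-14/27)·((-20/9) - (-2))/((-14/27) - (-2)) = -23/10.

-23/10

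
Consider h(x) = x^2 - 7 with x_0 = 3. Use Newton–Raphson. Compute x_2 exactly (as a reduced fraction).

h'(x) = 2x.
h(3) = 2, h'(3) = 6, so x_1 = 3 - 2/6 = 8/3.
h(8/3) = 1/9, h'(8/3) = 16/3, so x_2 = (8/3) - (1/9)/(16/3) = 127/48.

127/48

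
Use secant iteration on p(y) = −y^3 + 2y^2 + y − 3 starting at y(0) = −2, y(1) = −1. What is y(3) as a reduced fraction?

−1069/925

p(−2) = 11, p(−1) = −1. y(2) = (−1) − (−1)·((−1) − (−2))/((−1) − 11) = −13/12.
p(−1) = −1, p(−13/12) = −803/1728. y(3) = (−13/12) − (−803/1728)·((−13/12) − (−1))/((−803/1728) − (−1)) = −1069/925.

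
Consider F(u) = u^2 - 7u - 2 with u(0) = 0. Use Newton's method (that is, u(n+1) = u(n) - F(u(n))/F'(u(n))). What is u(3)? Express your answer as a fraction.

-285686/1039171

F'(u) = 2u - 7.
F(0) = -2, F'(0) = -7, so u(1) = 0 - (-2)/(-7) = -2/7.
F(-2/7) = 4/49, F'(-2/7) = -53/7, so u(2) = (-2/7) - (4/49)/(-53/7) = -102/371.
F(-102/371) = 16/137641, F'(-102/371) = -2801/371, so u(3) = (-102/371) - (16/137641)/(-2801/371) = -285686/1039171.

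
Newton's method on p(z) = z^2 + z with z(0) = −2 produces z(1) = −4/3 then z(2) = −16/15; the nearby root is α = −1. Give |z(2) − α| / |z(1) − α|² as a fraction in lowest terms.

z(1) − α = −4/3 − (−1) = −4/3 + 1 = −1/3, so |z(1) − α| = 1/3.
z(2) − α = −16/15 − (−1) = −16/15 + 1 = −1/15, so |z(2) − α| = 1/15.
|z(1) − α|² = 1/9.
Ratio = (1/15) / (1/9) = 3/5.

3/5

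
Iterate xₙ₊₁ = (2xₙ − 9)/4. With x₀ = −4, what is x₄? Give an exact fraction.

−143/32

x₁ = (2·(−4) − 9)/4 = −17/4.
x₂ = (2·(−17/4) − 9)/4 = −35/8.
x₃ = (2·(−35/8) − 9)/4 = −71/16.
x₄ = (2·(−71/16) − 9)/4 = −143/32.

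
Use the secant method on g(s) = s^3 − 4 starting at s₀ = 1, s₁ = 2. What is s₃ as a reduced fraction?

169/109

g(1) = −3, g(2) = 4. s₂ = 2 − 4·(2 − 1)/(4 − (−3)) = 10/7.
g(2) = 4, g(10/7) = −372/343. s₃ = (10/7) − (−372/343)·((10/7) − 2)/((−372/343) − 4) = 169/109.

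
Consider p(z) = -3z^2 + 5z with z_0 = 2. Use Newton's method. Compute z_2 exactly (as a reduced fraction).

432/259

p'(z) = -6z + 5.
p(2) = -2, p'(2) = -7, so z_1 = 2 - (-2)/(-7) = 12/7.
p(12/7) = -12/49, p'(12/7) = -37/7, so z_2 = (12/7) - (-12/49)/(-37/7) = 432/259.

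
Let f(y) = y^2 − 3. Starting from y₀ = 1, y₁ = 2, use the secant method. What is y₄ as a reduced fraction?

f(1) = −2, f(2) = 1. y₂ = 2 − 1·(2 − 1)/(1 − (−2)) = 5/3.
f(2) = 1, f(5/3) = −2/9. y₃ = (5/3) − (−2/9)·((5/3) − 2)/((−2/9) − 1) = 19/11.
f(5/3) = −2/9, f(19/11) = −2/121. y₄ = (19/11) − (−2/121)·((19/11) − (5/3))/((−2/121) − (−2/9)) = 97/56.

97/56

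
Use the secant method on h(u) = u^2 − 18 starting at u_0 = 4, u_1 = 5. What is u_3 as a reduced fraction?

352/83

h(4) = −2, h(5) = 7. u_2 = 5 − 7·(5 − 4)/(7 − (−2)) = 38/9.
h(5) = 7, h(38/9) = −14/81. u_3 = (38/9) − (−14/81)·((38/9) − 5)/((−14/81) − 7) = 352/83.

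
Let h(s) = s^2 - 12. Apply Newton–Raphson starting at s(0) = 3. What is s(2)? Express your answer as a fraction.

h'(s) = 2s.
h(3) = -3, h'(3) = 6, so s(1) = 3 - (-3)/6 = 7/2.
h(7/2) = 1/4, h'(7/2) = 7, so s(2) = (7/2) - (1/4)/7 = 97/28.

97/28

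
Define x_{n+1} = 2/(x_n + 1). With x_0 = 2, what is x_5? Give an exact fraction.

42/43

x_1 = 2/(2 + 1) = 2/3.
x_2 = 2/(2/3 + 1) = 6/5.
x_3 = 2/(6/5 + 1) = 10/11.
x_4 = 2/(10/11 + 1) = 22/21.
x_5 = 2/(22/21 + 1) = 42/43.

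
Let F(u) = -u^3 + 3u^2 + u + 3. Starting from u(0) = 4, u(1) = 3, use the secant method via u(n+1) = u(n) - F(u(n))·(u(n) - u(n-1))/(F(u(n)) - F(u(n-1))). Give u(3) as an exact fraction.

157/44

F(4) = -9, F(3) = 6. u(2) = 3 - 6·(3 - 4)/(6 - (-9)) = 17/5.
F(3) = 6, F(17/5) = 222/125. u(3) = (17/5) - (222/125)·((17/5) - 3)/((222/125) - 6) = 157/44.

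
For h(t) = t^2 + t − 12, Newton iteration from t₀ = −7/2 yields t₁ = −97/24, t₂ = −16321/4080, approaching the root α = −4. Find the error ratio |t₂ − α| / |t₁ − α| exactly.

t₁ − α = −97/24 − (−4) = −97/24 + 4 = −1/24, so |t₁ − α| = 1/24.
t₂ − α = −16321/4080 − (−4) = −16321/4080 + 4 = −1/4080, so |t₂ − α| = 1/4080.
Ratio = (1/4080) / (1/24) = 1/170.

1/170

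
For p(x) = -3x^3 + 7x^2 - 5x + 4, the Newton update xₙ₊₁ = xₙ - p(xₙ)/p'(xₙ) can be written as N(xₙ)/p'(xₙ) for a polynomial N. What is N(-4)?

492

p'(x) = -9x^2 + 14x - 5.
N(x) = x·p'(x) - p(x) = x·(-9x^2 + 14x - 5) - (-3x^3 + 7x^2 - 5x + 4) = -6x^3 + 7x^2 - 4.
N(-4) = 492.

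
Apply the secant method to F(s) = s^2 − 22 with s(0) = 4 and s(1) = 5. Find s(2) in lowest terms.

14/3

F(4) = −6, F(5) = 3. s(2) = 5 − 3·(5 − 4)/(3 − (−6)) = 14/3.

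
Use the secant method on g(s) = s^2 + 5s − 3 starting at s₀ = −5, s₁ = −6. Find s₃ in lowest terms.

−72/13

g(−5) = −3, g(−6) = 3. s₂ = (−6) − 3·((−6) − (−5))/(3 − (−3)) = −11/2.
g(−6) = 3, g(−11/2) = −1/4. s₃ = (−11/2) − (−1/4)·((−11/2) − (−6))/((−1/4) − 3) = −72/13.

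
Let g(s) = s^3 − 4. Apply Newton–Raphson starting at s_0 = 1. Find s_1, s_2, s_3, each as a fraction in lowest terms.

s_1 = 2, s_2 = 5/3, s_3 = 358/225

g'(s) = 3s^2.
g(1) = −3, g'(1) = 3, so s_1 = 1 − (−3)/3 = 2.
g(2) = 4, g'(2) = 12, so s_2 = 2 − 4/12 = 5/3.
g(5/3) = 17/27, g'(5/3) = 25/3, so s_3 = (5/3) − (17/27)/(25/3) = 358/225.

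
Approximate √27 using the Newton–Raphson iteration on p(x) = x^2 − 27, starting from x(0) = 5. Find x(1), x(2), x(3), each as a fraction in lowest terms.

x(1) = 26/5, x(2) = 1351/260, x(3) = 3650401/702520

p'(x) = 2x.
p(5) = −2, p'(5) = 10, so x(1) = 5 − (−2)/10 = 26/5.
p(26/5) = 1/25, p'(26/5) = 52/5, so x(2) = (26/5) − (1/25)/(52/5) = 1351/260.
p(1351/260) = 1/67600, p'(1351/260) = 1351/130, so x(3) = (1351/260) − (1/67600)/(1351/130) = 3650401/702520.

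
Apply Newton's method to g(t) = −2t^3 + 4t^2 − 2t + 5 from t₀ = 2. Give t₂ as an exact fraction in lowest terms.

g'(t) = −6t^2 + 8t − 2.
g(2) = 1, g'(2) = −10, so t₁ = 2 − 1/(−10) = 21/10.
g(21/10) = −41/500, g'(21/10) = −583/50, so t₂ = (21/10) − (−41/500)/(−583/50) = 6101/2915.

6101/2915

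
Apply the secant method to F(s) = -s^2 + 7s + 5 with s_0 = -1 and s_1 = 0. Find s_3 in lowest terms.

F(-1) = -3, F(0) = 5. s_2 = 0 - 5·(0 - (-1))/(5 - (-3)) = -5/8.
F(0) = 5, F(-5/8) = 15/64. s_3 = (-5/8) - (15/64)·((-5/8) - 0)/((15/64) - 5) = -40/61.

-40/61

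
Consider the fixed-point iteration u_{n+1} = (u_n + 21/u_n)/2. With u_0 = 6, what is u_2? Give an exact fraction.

697/152

u_1 = (6 + 21/6)/2 = 19/4.
u_2 = (19/4 + 21/(19/4))/2 = 697/152.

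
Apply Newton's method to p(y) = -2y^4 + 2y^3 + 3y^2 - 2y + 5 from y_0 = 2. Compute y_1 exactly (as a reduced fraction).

19/10

p'(y) = -8y^3 + 6y^2 + 6y - 2.
p(2) = -3, p'(2) = -30, so y_1 = 2 - (-3)/(-30) = 19/10.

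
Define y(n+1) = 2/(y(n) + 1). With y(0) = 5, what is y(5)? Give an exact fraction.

18/19

y(1) = 2/(5 + 1) = 1/3.
y(2) = 2/(1/3 + 1) = 3/2.
y(3) = 2/(3/2 + 1) = 4/5.
y(4) = 2/(4/5 + 1) = 10/9.
y(5) = 2/(10/9 + 1) = 18/19.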